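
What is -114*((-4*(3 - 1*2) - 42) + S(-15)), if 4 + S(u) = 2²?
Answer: 5244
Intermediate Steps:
S(u) = 0 (S(u) = -4 + 2² = -4 + 4 = 0)
-114*((-4*(3 - 1*2) - 42) + S(-15)) = -114*((-4*(3 - 1*2) - 42) + 0) = -114*((-4*(3 - 2) - 42) + 0) = -114*((-4*1 - 42) + 0) = -114*((-4 - 42) + 0) = -114*(-46 + 0) = -114*(-46) = 5244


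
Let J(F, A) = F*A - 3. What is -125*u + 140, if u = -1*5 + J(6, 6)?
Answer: -3360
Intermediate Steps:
J(F, A) = -3 + A*F (J(F, A) = A*F - 3 = -3 + A*F)
u = 28 (u = -1*5 + (-3 + 6*6) = -5 + (-3 + 36) = -5 + 33 = 28)
-125*u + 140 = -125*28 + 140 = -3500 + 140 = -3360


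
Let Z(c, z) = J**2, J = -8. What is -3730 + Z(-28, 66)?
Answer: -3666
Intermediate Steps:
Z(c, z) = 64 (Z(c, z) = (-8)**2 = 64)
-3730 + Z(-28, 66) = -3730 + 64 = -3666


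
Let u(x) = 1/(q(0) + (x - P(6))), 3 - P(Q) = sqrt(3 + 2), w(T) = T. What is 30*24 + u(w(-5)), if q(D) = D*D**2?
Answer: 42472/59 - sqrt(5)/59 ≈ 719.83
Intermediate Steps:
P(Q) = 3 - sqrt(5) (P(Q) = 3 - sqrt(3 + 2) = 3 - sqrt(5))
q(D) = D**3
u(x) = 1/(-3 + x + sqrt(5)) (u(x) = 1/(0**3 + (x - (3 - sqrt(5)))) = 1/(0 + (x + (-3 + sqrt(5)))) = 1/(0 + (-3 + x + sqrt(5))) = 1/(-3 + x + sqrt(5)))
30*24 + u(w(-5)) = 30*24 + 1/(-3 - 5 + sqrt(5)) = 720 + 1/(-8 + sqrt(5))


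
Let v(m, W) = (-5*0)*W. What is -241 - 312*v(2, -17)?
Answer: -241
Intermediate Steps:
v(m, W) = 0 (v(m, W) = 0*W = 0)
-241 - 312*v(2, -17) = -241 - 312*0 = -241 + 0 = -241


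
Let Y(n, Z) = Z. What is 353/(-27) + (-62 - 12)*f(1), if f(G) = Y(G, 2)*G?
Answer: -4349/27 ≈ -161.07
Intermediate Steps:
f(G) = 2*G
353/(-27) + (-62 - 12)*f(1) = 353/(-27) + (-62 - 12)*(2*1) = 353*(-1/27) - 74*2 = -353/27 - 148 = -4349/27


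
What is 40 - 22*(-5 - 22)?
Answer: 634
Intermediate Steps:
40 - 22*(-5 - 22) = 40 - 22*(-27) = 40 + 594 = 634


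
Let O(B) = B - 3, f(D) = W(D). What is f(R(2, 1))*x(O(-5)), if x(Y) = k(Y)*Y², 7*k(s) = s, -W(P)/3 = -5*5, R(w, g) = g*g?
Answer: -38400/7 ≈ -5485.7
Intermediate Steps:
R(w, g) = g²
W(P) = 75 (W(P) = -(-15)*5 = -3*(-25) = 75)
k(s) = s/7
f(D) = 75
O(B) = -3 + B
x(Y) = Y³/7 (x(Y) = (Y/7)*Y² = Y³/7)
f(R(2, 1))*x(O(-5)) = 75*((-3 - 5)³/7) = 75*((⅐)*(-8)³) = 75*((⅐)*(-512)) = 75*(-512/7) = -38400/7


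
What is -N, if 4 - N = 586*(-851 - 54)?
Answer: -530334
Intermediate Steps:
N = 530334 (N = 4 - 586*(-851 - 54) = 4 - 586*(-905) = 4 - 1*(-530330) = 4 + 530330 = 530334)
-N = -1*530334 = -530334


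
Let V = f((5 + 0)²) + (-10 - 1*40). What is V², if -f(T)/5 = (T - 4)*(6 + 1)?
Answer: 616225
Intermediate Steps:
f(T) = 140 - 35*T (f(T) = -5*(T - 4)*(6 + 1) = -5*(-4 + T)*7 = -5*(-28 + 7*T) = 140 - 35*T)
V = -785 (V = (140 - 35*(5 + 0)²) + (-10 - 1*40) = (140 - 35*5²) + (-10 - 40) = (140 - 35*25) - 50 = (140 - 875) - 50 = -735 - 50 = -785)
V² = (-785)² = 616225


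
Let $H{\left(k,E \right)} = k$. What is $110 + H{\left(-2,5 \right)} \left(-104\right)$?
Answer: $318$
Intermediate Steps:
$110 + H{\left(-2,5 \right)} \left(-104\right) = 110 - -208 = 110 + 208 = 318$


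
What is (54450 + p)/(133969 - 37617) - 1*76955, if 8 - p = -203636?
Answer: -3707255033/48176 ≈ -76952.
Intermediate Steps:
p = 203644 (p = 8 - 1*(-203636) = 8 + 203636 = 203644)
(54450 + p)/(133969 - 37617) - 1*76955 = (54450 + 203644)/(133969 - 37617) - 1*76955 = 258094/96352 - 76955 = 258094*(1/96352) - 76955 = 129047/48176 - 76955 = -3707255033/48176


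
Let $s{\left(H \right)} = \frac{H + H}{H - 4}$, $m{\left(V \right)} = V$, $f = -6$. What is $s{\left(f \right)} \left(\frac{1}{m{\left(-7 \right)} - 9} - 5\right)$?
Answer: $- \frac{243}{40} \approx -6.075$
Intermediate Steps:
$s{\left(H \right)} = \frac{2 H}{-4 + H}$
$s{\left(f \right)} \left(\frac{1}{m{\left(-7 \right)} - 9} - 5\right) = 2 \left(-6\right) \frac{1}{-4 - 6} \left(\frac{1}{-7 - 9} - 5\right) = 2 \left(-6\right) \frac{1}{-10} \left(\frac{1}{-16} - 5\right) = 2 \left(-6\right) \left(- \frac{1}{10}\right) \left(- \frac{1}{16} - 5\right) = \frac{6}{5} \left(- \frac{81}{16}\right) = - \frac{243}{40}$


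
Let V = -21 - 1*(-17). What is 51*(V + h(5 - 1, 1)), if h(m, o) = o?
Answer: -153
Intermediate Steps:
V = -4 (V = -21 + 17 = -4)
51*(V + h(5 - 1, 1)) = 51*(-4 + 1) = 51*(-3) = -153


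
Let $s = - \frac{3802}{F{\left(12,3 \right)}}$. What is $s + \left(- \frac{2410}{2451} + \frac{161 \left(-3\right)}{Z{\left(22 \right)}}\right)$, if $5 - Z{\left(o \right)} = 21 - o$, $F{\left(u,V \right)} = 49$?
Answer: $- \frac{38209523}{240198} \approx -159.08$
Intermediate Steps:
$s = - \frac{3802}{49} \approx -77.592$
$Z{\left(o \right)} = -16 + o$ ($Z{\left(o \right)} = 5 - \left(21 - o\right) = 5 + \left(-21 + o\right) = -16 + o$)
$s + \left(- \frac{2410}{2451} + \frac{161 \left(-3\right)}{Z{\left(22 \right)}}\right) = - \frac{3802}{49} + \left(- \frac{2410}{2451} + \frac{161 \left(-3\right)}{-16 + 22}\right) = - \frac{3802}{49} - \left(\frac{2410}{2451} + \frac{483}{6}\right) = - \frac{3802}{49} - \frac{399431}{4902} = - \frac{38209523}{240198}$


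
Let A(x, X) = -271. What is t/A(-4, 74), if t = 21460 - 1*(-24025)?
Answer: -45485/271 ≈ -167.84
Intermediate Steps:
t = 45485 (t = 21460 + 24025 = 45485)
t/A(-4, 74) = 45485/(-271) = 45485*(-1/271) = -45485/271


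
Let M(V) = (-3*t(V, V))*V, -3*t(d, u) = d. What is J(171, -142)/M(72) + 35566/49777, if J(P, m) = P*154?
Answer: 83066759/14335776 ≈ 5.7944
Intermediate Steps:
J(P, m) = 154*P
t(d, u) = -d/3
M(V) = V² (M(V) = (-(-1)*V)*V = V*V = V²)
J(171, -142)/M(72) + 35566/49777 = (154*171)/(72²) + 35566/49777 = 26334/5184 + 35566*(1/49777) = 26334*(1/5184) + 35566/49777 = 1463/288 + 35566/49777 = 83066759/14335776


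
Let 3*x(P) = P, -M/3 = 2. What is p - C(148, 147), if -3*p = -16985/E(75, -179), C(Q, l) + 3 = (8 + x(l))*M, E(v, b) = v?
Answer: 18922/45 ≈ 420.49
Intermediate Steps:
M = -6 (M = -3*2 = -6)
x(P) = P/3
C(Q, l) = -51 - 2*l (C(Q, l) = -3 + (8 + l/3)*(-6) = -3 + (-48 - 2*l) = -51 - 2*l)
p = 3397/45 (p = -(-16985)/(3*75) = -⅓*(-3397/15) = 3397/45 ≈ 75.489)
p - C(148, 147) = 3397/45 - (-51 - 2*147) = 3397/45 - (-51 - 294) = 3397/45 - 1*(-345) = 3397/45 + 345 = 18922/45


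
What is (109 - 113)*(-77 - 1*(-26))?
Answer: 204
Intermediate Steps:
(109 - 113)*(-77 - 1*(-26)) = -4*(-77 + 26) = -4*(-51) = 204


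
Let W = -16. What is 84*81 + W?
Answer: 6788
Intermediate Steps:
84*81 + W = 84*81 - 16 = 6804 - 16 = 6788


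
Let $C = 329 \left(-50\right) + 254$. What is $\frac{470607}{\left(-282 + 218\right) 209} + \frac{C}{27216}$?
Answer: $- \frac{814042363}{22752576} \approx -35.778$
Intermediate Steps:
$C = -16196$ ($C = -16450 + 254 = -16196$)
$\frac{470607}{\left(-282 + 218\right) 209} + \frac{C}{27216} = \frac{470607}{\left(-282 + 218\right) 209} - \frac{16196}{27216} = \frac{470607}{\left(-64\right) 209} - \frac{4049}{6804} = \frac{470607}{-13376} - \frac{4049}{6804} = 470607 \left(- \frac{1}{13376}\right) - \frac{4049}{6804} = - \frac{470607}{13376} - \frac{4049}{6804} = - \frac{814042363}{22752576}$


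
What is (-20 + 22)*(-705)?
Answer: -1410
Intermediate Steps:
(-20 + 22)*(-705) = 2*(-705) = -1410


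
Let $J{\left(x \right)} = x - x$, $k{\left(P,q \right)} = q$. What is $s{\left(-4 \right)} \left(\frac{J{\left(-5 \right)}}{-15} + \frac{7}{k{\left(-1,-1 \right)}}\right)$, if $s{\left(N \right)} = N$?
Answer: $28$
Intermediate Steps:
$J{\left(x \right)} = 0$
$s{\left(-4 \right)} \left(\frac{J{\left(-5 \right)}}{-15} + \frac{7}{k{\left(-1,-1 \right)}}\right) = - 4 \left(\frac{0}{-15} + \frac{7}{-1}\right) = - 4 \left(0 \left(- \frac{1}{15}\right) + 7 \left(-1\right)\right) = - 4 \left(0 - 7\right) = \left(-4\right) \left(-7\right) = 28$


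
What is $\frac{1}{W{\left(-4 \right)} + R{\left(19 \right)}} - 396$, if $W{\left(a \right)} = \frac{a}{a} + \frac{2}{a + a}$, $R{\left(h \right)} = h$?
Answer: $- \frac{31280}{79} \approx -395.95$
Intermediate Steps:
$W{\left(a \right)} = 1 + \frac{1}{a}$ ($W{\left(a \right)} = 1 + \frac{2}{2 a} = 1 + 2 \frac{1}{2 a} = 1 + \frac{1}{a}$)
$\frac{1}{W{\left(-4 \right)} + R{\left(19 \right)}} - 396 = \frac{1}{\frac{1 - 4}{-4} + 19} - 396 = \frac{1}{\left(- \frac{1}{4}\right) \left(-3\right) + 19} - 396 = \frac{1}{\frac{3}{4} + 19} - 396 = \frac{1}{\frac{79}{4}} - 396 = \frac{4}{79} - 396 = - \frac{31280}{79}$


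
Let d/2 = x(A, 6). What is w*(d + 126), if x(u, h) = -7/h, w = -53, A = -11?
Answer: -19663/3 ≈ -6554.3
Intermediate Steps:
d = -7/3 (d = 2*(-7/6) = -7/3 ≈ -2.3333)
w*(d + 126) = -53*(-7/3 + 126) = -53*371/3 = -19663/3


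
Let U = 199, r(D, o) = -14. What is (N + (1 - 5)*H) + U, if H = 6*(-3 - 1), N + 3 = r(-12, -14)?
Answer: 278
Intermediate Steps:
N = -17 (N = -3 - 14 = -17)
H = -24 (H = 6*(-4) = -24)
(N + (1 - 5)*H) + U = (-17 + (1 - 5)*(-24)) + 199 = (-17 - 4*(-24)) + 199 = (-17 + 96) + 199 = 79 + 199 = 278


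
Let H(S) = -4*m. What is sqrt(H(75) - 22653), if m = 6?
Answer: I*sqrt(22677) ≈ 150.59*I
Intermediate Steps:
H(S) = -24 (H(S) = -4*6 = -24)
sqrt(H(75) - 22653) = sqrt(-24 - 22653) = sqrt(-22677) = I*sqrt(22677)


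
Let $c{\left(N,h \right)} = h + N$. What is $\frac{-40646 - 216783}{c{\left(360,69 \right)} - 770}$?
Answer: $\frac{257429}{341} \approx 754.92$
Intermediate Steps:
$c{\left(N,h \right)} = N + h$
$\frac{-40646 - 216783}{c{\left(360,69 \right)} - 770} = \frac{-40646 - 216783}{\left(360 + 69\right) - 770} = - \frac{257429}{429 - 770} = - \frac{257429}{-341} = \left(-257429\right) \left(- \frac{1}{341}\right) = \frac{257429}{341}$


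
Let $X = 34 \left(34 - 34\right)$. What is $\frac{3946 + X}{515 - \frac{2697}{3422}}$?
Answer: $\frac{465628}{60677} \approx 7.6739$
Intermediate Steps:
$X = 0$ ($X = 34 \cdot 0 = 0$)
$\frac{3946 + X}{515 - \frac{2697}{3422}} = \frac{3946 + 0}{515 - \frac{2697}{3422}} = \frac{3946}{515 - \frac{93}{118}} = \frac{3946}{\frac{60677}{118}} = 3946 \cdot \frac{118}{60677} = \frac{465628}{60677}$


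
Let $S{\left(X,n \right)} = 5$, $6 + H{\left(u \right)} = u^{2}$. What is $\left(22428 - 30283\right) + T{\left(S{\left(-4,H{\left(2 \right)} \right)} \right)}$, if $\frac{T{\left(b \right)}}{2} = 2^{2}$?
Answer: $-7847$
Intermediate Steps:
$H{\left(u \right)} = -6 + u^{2}$
$T{\left(b \right)} = 8$ ($T{\left(b \right)} = 2 \cdot 2^{2} = 2 \cdot 4 = 8$)
$\left(22428 - 30283\right) + T{\left(S{\left(-4,H{\left(2 \right)} \right)} \right)} = \left(22428 - 30283\right) + 8 = -7855 + 8 = -7847$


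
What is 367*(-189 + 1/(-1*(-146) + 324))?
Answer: -32600243/470 ≈ -69362.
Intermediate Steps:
367*(-189 + 1/(-1*(-146) + 324)) = 367*(-189 + 1/(146 + 324)) = 367*(-189 + 1/470) = 367*(-88829/470) = -32600243/470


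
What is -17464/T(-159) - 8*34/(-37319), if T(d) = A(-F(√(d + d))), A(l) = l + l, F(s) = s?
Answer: 272/37319 - 4366*I*√318/159 ≈ 0.0072885 - 489.67*I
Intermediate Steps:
A(l) = 2*l
T(d) = -2*√2*√d (T(d) = 2*(-√(d + d)) = 2*(-√(2*d)) = 2*(-√2*√d) = -2*√2*√d)
-17464/T(-159) - 8*34/(-37319) = -17464*I*√318/636 - 8*34/(-37319) = -17464*I*√318/636 - 272*(-1/37319) = -17464*I*√318/636 + 272/37319 = -4366*I*√318/159 + 272/37319 = 272/37319 - 4366*I*√318/159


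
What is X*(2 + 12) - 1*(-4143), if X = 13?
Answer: 4325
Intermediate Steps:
X*(2 + 12) - 1*(-4143) = 13*(2 + 12) - 1*(-4143) = 13*14 + 4143 = 182 + 4143 = 4325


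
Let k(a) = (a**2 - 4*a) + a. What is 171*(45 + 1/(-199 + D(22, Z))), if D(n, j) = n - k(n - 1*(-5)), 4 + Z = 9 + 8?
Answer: 2116068/275 ≈ 7694.8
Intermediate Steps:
Z = 13 (Z = -4 + (9 + 8) = -4 + 17 = 13)
k(a) = a**2 - 3*a
D(n, j) = n - (2 + n)*(5 + n) (D(n, j) = n - (n - 1*(-5))*(-3 + (n - 1*(-5))) = n - (n + 5)*(-3 + (n + 5)) = n - (5 + n)*(-3 + (5 + n)) = n - (5 + n)*(2 + n) = n - (2 + n)*(5 + n))
171*(45 + 1/(-199 + D(22, Z))) = 171*(45 + 1/(-199 + (22 - (2 + 22)*(5 + 22)))) = 171*(45 + 1/(-199 + (22 - 1*24*27))) = 171*(45 + 1/(-199 + (22 - 648))) = 171*(45 + 1/(-199 - 626)) = 171*(45 + 1/(-825)) = 171*(45 - 1/825) = 171*(37124/825) = 2116068/275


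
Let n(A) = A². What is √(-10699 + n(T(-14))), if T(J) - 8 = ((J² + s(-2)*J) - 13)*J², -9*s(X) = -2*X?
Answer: √111461632981/9 ≈ 37095.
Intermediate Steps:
s(X) = 2*X/9 (s(X) = -(-2)*X/9 = 2*X/9)
T(J) = 8 + J²*(-13 + J² - 4*J/9) (T(J) = 8 + ((J² + ((2/9)*(-2))*J) - 13)*J² = 8 + ((J² - 4*J/9) - 13)*J² = 8 + (-13 + J² - 4*J/9)*J² = 8 + J²*(-13 + J² - 4*J/9))
√(-10699 + n(T(-14))) = √(-10699 + (8 + (-14)⁴ - 13*(-14)² - 4/9*(-14)³)²) = √(-10699 + (8 + 38416 - 13*196 - 4/9*(-2744))²) = √(-10699 + (8 + 38416 - 2548 + 10976/9)²) = √(-10699 + (333860/9)²) = √(-10699 + 111462499600/81) = √(111461632981/81) = √111461632981/9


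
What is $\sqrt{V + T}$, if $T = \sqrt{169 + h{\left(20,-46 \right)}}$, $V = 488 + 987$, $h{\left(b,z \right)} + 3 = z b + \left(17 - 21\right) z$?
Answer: $\sqrt{1475 + i \sqrt{570}} \approx 38.407 + 0.3108 i$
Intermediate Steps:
$h{\left(b,z \right)} = -3 - 4 z + b z$ ($h{\left(b,z \right)} = -3 + \left(z b + \left(17 - 21\right) z\right) = -3 + \left(b z - 4 z\right) = -3 + \left(- 4 z + b z\right) = -3 - 4 z + b z$)
$V = 1475$
$T = i \sqrt{570}$ ($T = \sqrt{169 - 739} = \sqrt{-570} = i \sqrt{570} \approx 23.875 i$)
$\sqrt{V + T} = \sqrt{1475 + i \sqrt{570}}$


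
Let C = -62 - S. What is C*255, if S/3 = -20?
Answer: -510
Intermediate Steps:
S = -60 (S = 3*(-20) = -60)
C = -2 (C = -62 - 1*(-60) = -62 + 60 = -2)
C*255 = -2*255 = -510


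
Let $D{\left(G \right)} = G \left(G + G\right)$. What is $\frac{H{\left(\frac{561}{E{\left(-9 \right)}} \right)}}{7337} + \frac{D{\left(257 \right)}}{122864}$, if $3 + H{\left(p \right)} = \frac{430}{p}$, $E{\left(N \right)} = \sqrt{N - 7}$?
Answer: $\frac{484417217}{450726584} + \frac{1720 i}{4116057} \approx 1.0747 + 0.00041788 i$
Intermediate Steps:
$E{\left(N \right)} = \sqrt{-7 + N}$
$D{\left(G \right)} = 2 G^{2}$ ($D{\left(G \right)} = G 2 G = 2 G^{2}$)
$H{\left(p \right)} = -3 + \frac{430}{p}$
$\frac{H{\left(\frac{561}{E{\left(-9 \right)}} \right)}}{7337} + \frac{D{\left(257 \right)}}{122864} = \frac{-3 + \frac{430}{561 \frac{1}{\sqrt{-7 - 9}}}}{7337} + \frac{2 \cdot 257^{2}}{122864} = \left(-3 + \frac{430}{561 \frac{1}{\sqrt{-16}}}\right) \frac{1}{7337} + 2 \cdot 66049 \cdot \frac{1}{122864} = \left(-3 + \frac{430}{561 \frac{1}{4 i}}\right) \frac{1}{7337} + 132098 \cdot \frac{1}{122864} = \left(-3 + \frac{430}{561 \left(- \frac{i}{4}\right)}\right) \frac{1}{7337} + \frac{66049}{61432} = \left(-3 + \frac{430}{\left(- \frac{561}{4}\right) i}\right) \frac{1}{7337} + \frac{66049}{61432} = \left(-3 + 430 \frac{4 i}{561}\right) \frac{1}{7337} + \frac{66049}{61432} = \left(-3 + \frac{1720 i}{561}\right) \frac{1}{7337} + \frac{66049}{61432} = \left(- \frac{3}{7337} + \frac{1720 i}{4116057}\right) + \frac{66049}{61432} = \frac{484417217}{450726584} + \frac{1720 i}{4116057}$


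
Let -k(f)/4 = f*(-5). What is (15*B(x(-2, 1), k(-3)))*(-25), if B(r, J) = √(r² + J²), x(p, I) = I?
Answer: -375*√3601 ≈ -22503.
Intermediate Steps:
k(f) = 20*f (k(f) = -4*f*(-5) = -(-20)*f = 20*f)
B(r, J) = √(J² + r²)
(15*B(x(-2, 1), k(-3)))*(-25) = (15*√((20*(-3))² + 1²))*(-25) = (15*√((-60)² + 1))*(-25) = (15*√(3600 + 1))*(-25) = (15*√3601)*(-25) = -375*√3601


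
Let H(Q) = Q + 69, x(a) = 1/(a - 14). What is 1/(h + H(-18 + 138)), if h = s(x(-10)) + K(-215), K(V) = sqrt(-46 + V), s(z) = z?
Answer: 108840/20716561 - 1728*I*sqrt(29)/20716561 ≈ 0.0052538 - 0.00044918*I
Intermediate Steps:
x(a) = 1/(-14 + a)
H(Q) = 69 + Q
h = -1/24 + 3*I*sqrt(29) (h = 1/(-14 - 10) + sqrt(-46 - 215) = 1/(-24) + sqrt(-261) = -1/24 + 3*I*sqrt(29) ≈ -0.041667 + 16.155*I)
1/(h + H(-18 + 138)) = 1/((-1/24 + 3*I*sqrt(29)) + (69 + (-18 + 138))) = 1/((-1/24 + 3*I*sqrt(29)) + (69 + 120)) = 1/((-1/24 + 3*I*sqrt(29)) + 189) = 1/(4535/24 + 3*I*sqrt(29))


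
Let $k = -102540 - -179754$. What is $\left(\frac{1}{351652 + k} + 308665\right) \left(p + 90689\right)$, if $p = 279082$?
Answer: $\frac{48948777753098961}{428866} \approx 1.1414 \cdot 10^{11}$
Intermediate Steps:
$k = 77214$ ($k = -102540 + 179754 = 77214$)
$\left(\frac{1}{351652 + k} + 308665\right) \left(p + 90689\right) = \left(\frac{1}{351652 + 77214} + 308665\right) \left(279082 + 90689\right) = \left(\frac{1}{428866} + 308665\right) 369771 = \frac{132375923891}{428866} \cdot 369771 = \frac{48948777753098961}{428866}$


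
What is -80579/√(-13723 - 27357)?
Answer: 80579*I*√10270/20540 ≈ 397.56*I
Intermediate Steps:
-80579/√(-13723 - 27357) = -80579*(-I*√10270/20540) = -(-80579)*I*√10270/20540 = 80579*I*√10270/20540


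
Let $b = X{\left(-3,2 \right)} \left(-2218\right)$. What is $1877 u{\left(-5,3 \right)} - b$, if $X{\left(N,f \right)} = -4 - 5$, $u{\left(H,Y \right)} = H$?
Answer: $-29347$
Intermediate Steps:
$X{\left(N,f \right)} = -9$ ($X{\left(N,f \right)} = -4 - 5 = -9$)
$b = 19962$ ($b = \left(-9\right) \left(-2218\right) = 19962$)
$1877 u{\left(-5,3 \right)} - b = 1877 \left(-5\right) - 19962 = -9385 - 19962 = -29347$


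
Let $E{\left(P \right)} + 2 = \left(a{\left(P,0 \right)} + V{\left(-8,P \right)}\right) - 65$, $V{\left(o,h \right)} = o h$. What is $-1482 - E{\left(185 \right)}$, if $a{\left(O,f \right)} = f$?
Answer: $65$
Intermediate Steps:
$V{\left(o,h \right)} = h o$
$E{\left(P \right)} = -67 - 8 P$ ($E{\left(P \right)} = -2 + \left(\left(0 + P \left(-8\right)\right) - 65\right) = -2 + \left(\left(0 - 8 P\right) - 65\right) = -2 - \left(65 + 8 P\right) = -67 - 8 P$)
$-1482 - E{\left(185 \right)} = -1482 - \left(-67 - 1480\right) = -1482 - -1547 = -1482 + 1547 = 65$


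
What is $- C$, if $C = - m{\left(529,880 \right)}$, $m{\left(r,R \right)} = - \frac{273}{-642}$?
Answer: $\frac{91}{214} \approx 0.42523$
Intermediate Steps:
$m{\left(r,R \right)} = \frac{91}{214}$ ($m{\left(r,R \right)} = \left(-273\right) \left(- \frac{1}{642}\right) = \frac{91}{214}$)
$C = - \frac{91}{214}$ ($C = \left(-1\right) \frac{91}{214} = - \frac{91}{214} \approx -0.42523$)
$- C = \left(-1\right) \left(- \frac{91}{214}\right) = \frac{91}{214}$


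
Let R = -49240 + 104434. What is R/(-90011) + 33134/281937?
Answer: -12578806304/25377431307 ≈ -0.49567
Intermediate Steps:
R = 55194
R/(-90011) + 33134/281937 = 55194/(-90011) + 33134/281937 = 55194*(-1/90011) + 33134*(1/281937) = -55194/90011 + 33134/281937 = -12578806304/25377431307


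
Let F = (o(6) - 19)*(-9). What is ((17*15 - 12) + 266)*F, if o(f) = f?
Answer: 59553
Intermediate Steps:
F = 117 (F = (6 - 19)*(-9) = -13*(-9) = 117)
((17*15 - 12) + 266)*F = ((17*15 - 12) + 266)*117 = ((255 - 12) + 266)*117 = (243 + 266)*117 = 509*117 = 59553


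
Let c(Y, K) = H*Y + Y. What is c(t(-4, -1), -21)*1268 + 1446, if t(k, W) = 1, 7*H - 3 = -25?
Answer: -8898/7 ≈ -1271.1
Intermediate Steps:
H = -22/7 (H = 3/7 + (⅐)*(-25) = 3/7 - 25/7 = -22/7 ≈ -3.1429)
c(Y, K) = -15*Y/7 (c(Y, K) = -22*Y/7 + Y = -15*Y/7)
c(t(-4, -1), -21)*1268 + 1446 = -15/7*1*1268 + 1446 = -15/7*1268 + 1446 = -19020/7 + 1446 = -8898/7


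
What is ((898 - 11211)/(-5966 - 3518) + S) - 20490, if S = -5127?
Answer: -242941315/9484 ≈ -25616.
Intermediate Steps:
((898 - 11211)/(-5966 - 3518) + S) - 20490 = ((898 - 11211)/(-5966 - 3518) - 5127) - 20490 = (-10313/(-9484) - 5127) - 20490 = (-10313*(-1/9484) - 5127) - 20490 = (10313/9484 - 5127) - 20490 = -48614155/9484 - 20490 = -242941315/9484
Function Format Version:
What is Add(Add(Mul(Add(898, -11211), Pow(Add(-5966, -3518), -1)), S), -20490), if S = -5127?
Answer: Rational(-242941315, 9484) ≈ -25616.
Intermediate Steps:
Add(Add(Mul(Add(898, -11211), Pow(Add(-5966, -3518), -1)), S), -20490) = Add(Add(Mul(Add(898, -11211), Pow(Add(-5966, -3518), -1)), -5127), -20490) = Add(Add(Mul(-10313, Pow(-9484, -1)), -5127), -20490) = Add(Add(Mul(-10313, Rational(-1, 9484)), -5127), -20490) = Add(Add(Rational(10313, 9484), -5127), -20490) = Add(Rational(-48614155, 9484), -20490) = Rational(-242941315, 9484)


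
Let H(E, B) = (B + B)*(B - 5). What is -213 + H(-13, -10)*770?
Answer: 230787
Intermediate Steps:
H(E, B) = 2*B*(-5 + B) (H(E, B) = (2*B)*(-5 + B) = 2*B*(-5 + B))
-213 + H(-13, -10)*770 = -213 + (2*(-10)*(-5 - 10))*770 = -213 + (2*(-10)*(-15))*770 = -213 + 300*770 = -213 + 231000 = 230787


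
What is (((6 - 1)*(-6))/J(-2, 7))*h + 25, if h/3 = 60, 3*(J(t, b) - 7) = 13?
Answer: -7675/17 ≈ -451.47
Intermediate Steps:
J(t, b) = 34/3 (J(t, b) = 7 + (⅓)*13 = 7 + 13/3 = 34/3)
h = 180 (h = 3*60 = 180)
(((6 - 1)*(-6))/J(-2, 7))*h + 25 = (((6 - 1)*(-6))/(34/3))*180 + 25 = ((5*(-6))*(3/34))*180 + 25 = -30*3/34*180 + 25 = -45/17*180 + 25 = -8100/17 + 25 = -7675/17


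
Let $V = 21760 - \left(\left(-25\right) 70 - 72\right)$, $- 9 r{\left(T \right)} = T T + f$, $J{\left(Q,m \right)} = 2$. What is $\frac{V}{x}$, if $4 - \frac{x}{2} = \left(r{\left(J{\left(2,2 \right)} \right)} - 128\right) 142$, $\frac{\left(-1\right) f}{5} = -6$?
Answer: $\frac{106119}{168448} \approx 0.62998$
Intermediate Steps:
$f = 30$ ($f = \left(-5\right) \left(-6\right) = 30$)
$r{\left(T \right)} = - \frac{10}{3} - \frac{T^{2}}{9}$ ($r{\left(T \right)} = - \frac{T T + 30}{9} = - \frac{T^{2} + 30}{9} = - \frac{30 + T^{2}}{9} = - \frac{10}{3} - \frac{T^{2}}{9}$)
$V = 23582$ ($V = 21760 - \left(-1750 - 72\right) = 21760 - -1822 = 21760 + 1822 = 23582$)
$x = \frac{336896}{9}$ ($x = 8 - 2 \left(\left(- \frac{10}{3} - \frac{2^{2}}{9}\right) - 128\right) 142 = 8 - 2 \left(\left(- \frac{10}{3} - \frac{4}{9}\right) - 128\right) 142 = 8 - 2 \left(- \frac{34}{9} - 128\right) 142 = 8 - 2 \left(\left(- \frac{1186}{9}\right) 142\right) = 8 - - \frac{336824}{9} = 8 + \frac{336824}{9} = \frac{336896}{9} \approx 37433.0$)
$\frac{V}{x} = \frac{23582}{\frac{336896}{9}} = 23582 \cdot \frac{9}{336896} = \frac{106119}{168448}$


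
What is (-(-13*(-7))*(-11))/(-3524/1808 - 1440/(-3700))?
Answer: -83703620/130441 ≈ -641.70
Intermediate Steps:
(-(-13*(-7))*(-11))/(-3524/1808 - 1440/(-3700)) = (-91*(-11))/(-3524*1/1808 - 1440*(-1/3700)) = (-1*(-1001))/(-881/452 + 72/185) = 1001/(-130441/83620) = 1001*(-83620/130441) = -83703620/130441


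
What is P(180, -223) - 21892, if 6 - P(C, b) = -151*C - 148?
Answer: 5442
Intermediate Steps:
P(C, b) = 154 + 151*C (P(C, b) = 6 - (-151*C - 148) = 6 - (-148 - 151*C) = 6 + (148 + 151*C) = 154 + 151*C)
P(180, -223) - 21892 = (154 + 151*180) - 21892 = (154 + 27180) - 21892 = 27334 - 21892 = 5442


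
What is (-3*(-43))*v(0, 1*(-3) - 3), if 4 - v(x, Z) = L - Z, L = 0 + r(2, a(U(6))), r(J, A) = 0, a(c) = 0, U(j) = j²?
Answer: -258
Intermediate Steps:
L = 0 (L = 0 + 0 = 0)
v(x, Z) = 4 + Z (v(x, Z) = 4 - (0 - Z) = 4 - (-1)*Z = 4 + Z)
(-3*(-43))*v(0, 1*(-3) - 3) = (-3*(-43))*(4 + (1*(-3) - 3)) = 129*(4 + (-3 - 3)) = 129*(4 - 6) = 129*(-2) = -258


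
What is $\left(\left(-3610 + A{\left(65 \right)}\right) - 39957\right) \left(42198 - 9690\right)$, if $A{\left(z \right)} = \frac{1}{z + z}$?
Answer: $- \frac{92057926086}{65} \approx -1.4163 \cdot 10^{9}$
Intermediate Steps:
$A{\left(z \right)} = \frac{1}{2 z}$
$\left(\left(-3610 + A{\left(65 \right)}\right) - 39957\right) \left(42198 - 9690\right) = \left(\left(-3610 + \frac{1}{2 \cdot 65}\right) - 39957\right) \left(42198 - 9690\right) = \left(\left(-3610 + \frac{1}{2} \cdot \frac{1}{65}\right) - 39957\right) 32508 = \left(\left(-3610 + \frac{1}{130}\right) - 39957\right) 32508 = \left(- \frac{469299}{130} - 39957\right) 32508 = \left(- \frac{5663709}{130}\right) 32508 = - \frac{92057926086}{65}$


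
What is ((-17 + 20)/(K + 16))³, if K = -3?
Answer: 27/2197 ≈ 0.012289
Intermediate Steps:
((-17 + 20)/(K + 16))³ = ((-17 + 20)/(-3 + 16))³ = (3/13)³ = 27/2197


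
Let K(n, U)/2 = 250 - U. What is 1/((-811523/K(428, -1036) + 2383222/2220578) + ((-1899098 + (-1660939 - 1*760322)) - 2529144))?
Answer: -2855663308/19560772355372579 ≈ -1.4599e-7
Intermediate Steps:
K(n, U) = 500 - 2*U (K(n, U) = 2*(250 - U) = 500 - 2*U)
1/((-811523/K(428, -1036) + 2383222/2220578) + ((-1899098 + (-1660939 - 1*760322)) - 2529144)) = 1/((-811523/(500 - 2*(-1036)) + 2383222/2220578) + ((-1899098 + (-1660939 - 1*760322)) - 2529144)) = 1/((-811523/(500 + 2072) + 2383222*(1/2220578)) + ((-1899098 + (-1660939 - 760322)) - 2529144)) = 1/((-811523/2572 + 1191611/1110289) + ((-1899098 - 2421261) - 2529144)) = 1/((-811523*1/2572 + 1191611/1110289) + (-4320359 - 2529144)) = 1/((-811523/2572 + 1191611/1110289) - 6849503) = 1/(-897960236655/2855663308 - 6849503) = 1/(-19560772355372579/2855663308) = -2855663308/19560772355372579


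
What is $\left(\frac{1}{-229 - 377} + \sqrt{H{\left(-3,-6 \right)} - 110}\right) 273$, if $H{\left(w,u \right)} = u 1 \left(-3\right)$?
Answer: $- \frac{91}{202} + 546 i \sqrt{23} \approx -0.4505 + 2618.5 i$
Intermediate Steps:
$H{\left(w,u \right)} = - 3 u$ ($H{\left(w,u \right)} = u \left(-3\right) = - 3 u$)
$\left(\frac{1}{-229 - 377} + \sqrt{H{\left(-3,-6 \right)} - 110}\right) 273 = \left(\frac{1}{-229 - 377} + \sqrt{\left(-3\right) \left(-6\right) - 110}\right) 273 = \left(\frac{1}{-606} + \sqrt{18 - 110}\right) 273 = \left(- \frac{1}{606} + \sqrt{-92}\right) 273 = \left(- \frac{1}{606} + 2 i \sqrt{23}\right) 273 = - \frac{91}{202} + 546 i \sqrt{23}$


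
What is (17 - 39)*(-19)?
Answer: 418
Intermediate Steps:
(17 - 39)*(-19) = -22*(-19) = 418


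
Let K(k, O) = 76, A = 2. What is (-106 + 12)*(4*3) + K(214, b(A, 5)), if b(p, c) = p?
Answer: -1052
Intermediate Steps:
(-106 + 12)*(4*3) + K(214, b(A, 5)) = (-106 + 12)*(4*3) + 76 = -94*12 + 76 = -1128 + 76 = -1052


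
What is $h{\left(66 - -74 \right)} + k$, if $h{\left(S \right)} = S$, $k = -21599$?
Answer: $-21459$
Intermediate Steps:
$h{\left(66 - -74 \right)} + k = \left(66 - -74\right) - 21599 = \left(66 + 74\right) - 21599 = 140 - 21599 = -21459$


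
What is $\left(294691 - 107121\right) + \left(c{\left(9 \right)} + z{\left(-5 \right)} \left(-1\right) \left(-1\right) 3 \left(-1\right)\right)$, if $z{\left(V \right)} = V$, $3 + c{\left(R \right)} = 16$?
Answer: $187598$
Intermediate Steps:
$c{\left(R \right)} = 13$ ($c{\left(R \right)} = -3 + 16 = 13$)
$\left(294691 - 107121\right) + \left(c{\left(9 \right)} + z{\left(-5 \right)} \left(-1\right) \left(-1\right) 3 \left(-1\right)\right) = \left(294691 - 107121\right) - \left(-13 + 5 \left(-1\right) \left(-1\right) 3 \left(-1\right)\right) = 187570 - \left(-13 + 5 \cdot 1 \cdot 3 \left(-1\right)\right) = 187570 - \left(-13 + 5 \cdot 3 \left(-1\right)\right) = 187570 + \left(13 - -15\right) = 187570 + \left(13 + 15\right) = 187570 + 28 = 187598$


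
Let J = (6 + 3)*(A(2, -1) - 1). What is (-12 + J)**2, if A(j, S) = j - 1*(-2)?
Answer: 225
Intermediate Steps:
A(j, S) = 2 + j (A(j, S) = j + 2 = 2 + j)
J = 27 (J = (6 + 3)*((2 + 2) - 1) = 9*(4 - 1) = 9*3 = 27)
(-12 + J)**2 = (-12 + 27)**2 = 15**2 = 225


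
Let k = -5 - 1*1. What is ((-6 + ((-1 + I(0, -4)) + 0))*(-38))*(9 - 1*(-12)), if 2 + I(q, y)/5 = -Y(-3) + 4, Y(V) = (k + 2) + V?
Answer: -30324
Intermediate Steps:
k = -6 (k = -5 - 1 = -6)
Y(V) = -4 + V (Y(V) = (-6 + 2) + V = -4 + V)
I(q, y) = 45 (I(q, y) = -10 + 5*(-(-4 - 3) + 4) = -10 + 5*(-1*(-7) + 4) = -10 + 5*(7 + 4) = -10 + 5*11 = -10 + 55 = 45)
((-6 + ((-1 + I(0, -4)) + 0))*(-38))*(9 - 1*(-12)) = ((-6 + ((-1 + 45) + 0))*(-38))*(9 - 1*(-12)) = ((-6 + (44 + 0))*(-38))*(9 + 12) = ((-6 + 44)*(-38))*21 = (38*(-38))*21 = -1444*21 = -30324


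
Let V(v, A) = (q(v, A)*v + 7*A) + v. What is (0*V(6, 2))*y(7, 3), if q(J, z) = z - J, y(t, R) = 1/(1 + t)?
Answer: 0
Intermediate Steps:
V(v, A) = v + 7*A + v*(A - v) (V(v, A) = ((A - v)*v + 7*A) + v = (v*(A - v) + 7*A) + v = (7*A + v*(A - v)) + v = v + 7*A + v*(A - v))
(0*V(6, 2))*y(7, 3) = (0*(6 + 7*2 + 6*(2 - 1*6)))/(1 + 7) = (0*(6 + 14 + 6*(2 - 6)))/8 = (0*(6 + 14 + 6*(-4)))*(⅛) = (0*(6 + 14 - 24))*(⅛) = (0*(-4))*(⅛) = 0*(⅛) = 0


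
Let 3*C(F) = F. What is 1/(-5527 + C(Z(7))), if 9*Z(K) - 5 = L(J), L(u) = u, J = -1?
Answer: -27/149225 ≈ -0.00018093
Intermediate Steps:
Z(K) = 4/9 (Z(K) = 5/9 + (⅑)*(-1) = 5/9 - ⅑ = 4/9)
C(F) = F/3
1/(-5527 + C(Z(7))) = 1/(-5527 + (⅓)*(4/9)) = 1/(-5527 + 4/27) = 1/(-149225/27) = -27/149225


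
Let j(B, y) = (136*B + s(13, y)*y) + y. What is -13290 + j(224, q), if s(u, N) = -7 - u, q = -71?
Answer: 18523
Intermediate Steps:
j(B, y) = -19*y + 136*B (j(B, y) = (136*B + (-7 - 1*13)*y) + y = (136*B + (-7 - 13)*y) + y = (136*B - 20*y) + y = (-20*y + 136*B) + y = -19*y + 136*B)
-13290 + j(224, q) = -13290 + (-19*(-71) + 136*224) = -13290 + (1349 + 30464) = -13290 + 31813 = 18523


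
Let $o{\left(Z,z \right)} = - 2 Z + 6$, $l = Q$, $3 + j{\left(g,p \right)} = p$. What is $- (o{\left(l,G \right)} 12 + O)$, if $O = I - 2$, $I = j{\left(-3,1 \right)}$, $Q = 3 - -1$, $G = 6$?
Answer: $28$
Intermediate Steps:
$j{\left(g,p \right)} = -3 + p$
$Q = 4$ ($Q = 3 + 1 = 4$)
$I = -2$ ($I = -3 + 1 = -2$)
$l = 4$
$O = -4$ ($O = -2 - 2 = -4$)
$o{\left(Z,z \right)} = 6 - 2 Z$
$- (o{\left(l,G \right)} 12 + O) = - (\left(6 - 8\right) 12 - 4) = - (\left(-2\right) 12 - 4) = - (-24 - 4) = \left(-1\right) \left(-28\right) = 28$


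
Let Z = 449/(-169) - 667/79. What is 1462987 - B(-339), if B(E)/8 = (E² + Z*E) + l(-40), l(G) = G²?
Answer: 6685062341/13351 ≈ 5.0072e+5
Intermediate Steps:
Z = -148194/13351 (Z = 449*(-1/169) - 667*1/79 = -449/169 - 667/79 = -148194/13351 ≈ -11.100)
B(E) = 12800 + 8*E² - 1185552*E/13351 (B(E) = 8*((E² - 148194*E/13351) + (-40)²) = 8*((E² - 148194*E/13351) + 1600) = 8*(1600 + E² - 148194*E/13351) = 12800 + 8*E² - 1185552*E/13351)
1462987 - B(-339) = 1462987 - (12800 + 8*(-339)² - 1185552/13351*(-339)) = 1462987 - (12800 + 8*114921 + 401902128/13351) = 1462987 - (12800 + 919368 + 401902128/13351) = 1462987 - 1*12847277096/13351 = 1462987 - 12847277096/13351 = 6685062341/13351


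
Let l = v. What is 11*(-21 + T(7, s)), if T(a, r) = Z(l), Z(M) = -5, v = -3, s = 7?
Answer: -286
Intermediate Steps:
l = -3
T(a, r) = -5
11*(-21 + T(7, s)) = 11*(-21 - 5) = 11*(-26) = -286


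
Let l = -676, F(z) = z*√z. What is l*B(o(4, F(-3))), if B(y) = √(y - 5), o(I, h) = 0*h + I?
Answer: -676*I ≈ -676.0*I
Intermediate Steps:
F(z) = z^(3/2)
o(I, h) = I (o(I, h) = 0 + I = I)
B(y) = √(-5 + y)
l*B(o(4, F(-3))) = -676*√(-5 + 4) = -676*I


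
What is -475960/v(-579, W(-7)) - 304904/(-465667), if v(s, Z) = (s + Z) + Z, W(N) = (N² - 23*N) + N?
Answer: 221691613712/80560391 ≈ 2751.9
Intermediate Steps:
W(N) = N² - 22*N
v(s, Z) = s + 2*Z (v(s, Z) = (Z + s) + Z = s + 2*Z)
-475960/v(-579, W(-7)) - 304904/(-465667) = -475960/(-579 + 2*(-7*(-22 - 7))) - 304904/(-465667) = -475960/(-579 + 2*(-7*(-29))) - 304904*(-1/465667) = -475960/(-579 + 2*203) + 304904/465667 = -475960/(-579 + 406) + 304904/465667 = -475960/(-173) + 304904/465667 = -475960*(-1/173) + 304904/465667 = 475960/173 + 304904/465667 = 221691613712/80560391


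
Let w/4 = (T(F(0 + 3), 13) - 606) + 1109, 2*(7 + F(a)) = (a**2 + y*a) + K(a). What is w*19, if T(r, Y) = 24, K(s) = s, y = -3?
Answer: 40052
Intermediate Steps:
F(a) = -7 + a**2/2 - a (F(a) = -7 + ((a**2 - 3*a) + a)/2 = -7 + (a**2 - 2*a)/2 = -7 + (a**2/2 - a) = -7 + a**2/2 - a)
w = 2108 (w = 4*((24 - 606) + 1109) = 4*(-582 + 1109) = 4*527 = 2108)
w*19 = 2108*19 = 40052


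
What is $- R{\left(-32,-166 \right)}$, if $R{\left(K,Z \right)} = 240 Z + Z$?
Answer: $40006$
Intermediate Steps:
$R{\left(K,Z \right)} = 241 Z$
$- R{\left(-32,-166 \right)} = - 241 \left(-166\right) = \left(-1\right) \left(-40006\right) = 40006$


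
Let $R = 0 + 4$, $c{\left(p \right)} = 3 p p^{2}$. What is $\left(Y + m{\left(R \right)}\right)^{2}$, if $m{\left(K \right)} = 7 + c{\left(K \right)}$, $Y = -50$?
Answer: $22201$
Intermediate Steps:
$c{\left(p \right)} = 3 p^{3}$
$R = 4$
$m{\left(K \right)} = 7 + 3 K^{3}$
$\left(Y + m{\left(R \right)}\right)^{2} = \left(-50 + \left(7 + 3 \cdot 4^{3}\right)\right)^{2} = \left(-50 + \left(7 + 3 \cdot 64\right)\right)^{2} = \left(-50 + \left(7 + 192\right)\right)^{2} = \left(-50 + 199\right)^{2} = 149^{2} = 22201$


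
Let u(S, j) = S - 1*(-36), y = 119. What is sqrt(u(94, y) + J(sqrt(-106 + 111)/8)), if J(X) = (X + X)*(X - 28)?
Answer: sqrt(8330 - 448*sqrt(5))/8 ≈ 10.701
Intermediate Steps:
J(X) = 2*X*(-28 + X) (J(X) = (2*X)*(-28 + X) = 2*X*(-28 + X))
u(S, j) = 36 + S (u(S, j) = S + 36 = 36 + S)
sqrt(u(94, y) + J(sqrt(-106 + 111)/8)) = sqrt((36 + 94) + 2*(sqrt(-106 + 111)/8)*(-28 + sqrt(-106 + 111)/8)) = sqrt(130 + 2*(sqrt(5)*(1/8))*(-28 + sqrt(5)*(1/8))) = sqrt(130 + 2*(sqrt(5)/8)*(-28 + sqrt(5)/8)) = sqrt(130 + sqrt(5)*(-28 + sqrt(5)/8)/4)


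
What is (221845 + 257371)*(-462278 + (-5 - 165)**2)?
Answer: -207681671648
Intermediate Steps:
(221845 + 257371)*(-462278 + (-5 - 165)**2) = 479216*(-462278 + (-170)**2) = 479216*(-462278 + 28900) = 479216*(-433378) = -207681671648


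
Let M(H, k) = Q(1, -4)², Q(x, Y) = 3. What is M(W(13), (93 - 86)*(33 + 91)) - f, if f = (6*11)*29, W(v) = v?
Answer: -1905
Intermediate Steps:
f = 1914 (f = 66*29 = 1914)
M(H, k) = 9 (M(H, k) = 3² = 9)
M(W(13), (93 - 86)*(33 + 91)) - f = 9 - 1*1914 = 9 - 1914 = -1905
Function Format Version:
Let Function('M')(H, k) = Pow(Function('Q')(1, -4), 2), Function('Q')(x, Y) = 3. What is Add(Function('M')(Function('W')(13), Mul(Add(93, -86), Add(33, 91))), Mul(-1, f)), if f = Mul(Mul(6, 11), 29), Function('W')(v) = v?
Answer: -1905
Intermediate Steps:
f = 1914 (f = Mul(66, 29) = 1914)
Function('M')(H, k) = 9 (Function('M')(H, k) = Pow(3, 2) = 9)
Add(Function('M')(Function('W')(13), Mul(Add(93, -86), Add(33, 91))), Mul(-1, f)) = Add(9, Mul(-1, 1914)) = Add(9, -1914) = -1905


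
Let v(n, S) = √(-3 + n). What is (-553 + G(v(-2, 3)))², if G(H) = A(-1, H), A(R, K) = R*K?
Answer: (553 + I*√5)² ≈ 3.058e+5 + 2473.0*I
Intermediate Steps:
A(R, K) = K*R
G(H) = -H (G(H) = H*(-1) = -H)
(-553 + G(v(-2, 3)))² = (-553 - √(-3 - 2))² = (-553 - √(-5))² = (-553 - I*√5)²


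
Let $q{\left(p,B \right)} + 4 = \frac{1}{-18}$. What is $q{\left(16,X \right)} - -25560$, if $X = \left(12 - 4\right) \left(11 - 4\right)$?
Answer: $\frac{460007}{18} \approx 25556.0$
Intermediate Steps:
$X = 56$ ($X = 8 \cdot 7 = 56$)
$q{\left(p,B \right)} = - \frac{73}{18}$ ($q{\left(p,B \right)} = -4 + \frac{1}{-18} = -4 - \frac{1}{18} = - \frac{73}{18}$)
$q{\left(16,X \right)} - -25560 = - \frac{73}{18} - -25560 = - \frac{73}{18} + 25560 = \frac{460007}{18}$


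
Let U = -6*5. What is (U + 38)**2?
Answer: 64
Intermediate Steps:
U = -30
(U + 38)**2 = (-30 + 38)**2 = 8**2 = 64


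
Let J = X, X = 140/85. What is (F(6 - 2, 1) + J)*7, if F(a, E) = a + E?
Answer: 791/17 ≈ 46.529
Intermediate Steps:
X = 28/17 (X = 140*(1/85) = 28/17 ≈ 1.6471)
J = 28/17 ≈ 1.6471
F(a, E) = E + a
(F(6 - 2, 1) + J)*7 = ((1 + (6 - 2)) + 28/17)*7 = ((1 + 4) + 28/17)*7 = (5 + 28/17)*7 = (113/17)*7 = 791/17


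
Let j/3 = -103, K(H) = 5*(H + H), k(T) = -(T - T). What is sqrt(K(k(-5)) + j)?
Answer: I*sqrt(309) ≈ 17.578*I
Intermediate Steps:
k(T) = 0 (k(T) = -1*0 = 0)
K(H) = 10*H (K(H) = 5*(2*H) = 10*H)
j = -309 (j = 3*(-103) = -309)
sqrt(K(k(-5)) + j) = sqrt(10*0 - 309) = sqrt(0 - 309) = sqrt(-309) = I*sqrt(309)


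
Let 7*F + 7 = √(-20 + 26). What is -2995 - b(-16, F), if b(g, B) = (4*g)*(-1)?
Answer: -3059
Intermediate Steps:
F = -1 + √6/7 (F = -1 + √(-20 + 26)/7 = -1 + √6/7 ≈ -0.65007)
b(g, B) = -4*g
-2995 - b(-16, F) = -2995 - (-4)*(-16) = -2995 - 1*64 = -2995 - 64 = -3059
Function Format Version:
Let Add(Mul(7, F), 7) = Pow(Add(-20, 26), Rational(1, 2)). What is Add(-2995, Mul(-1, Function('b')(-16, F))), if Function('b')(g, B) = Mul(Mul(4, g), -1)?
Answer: -3059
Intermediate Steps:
F = Add(-1, Mul(Rational(1, 7), Pow(6, Rational(1, 2)))) (F = Add(-1, Mul(Rational(1, 7), Pow(Add(-20, 26), Rational(1, 2)))) = Add(-1, Mul(Rational(1, 7), Pow(6, Rational(1, 2)))) ≈ -0.65007)
Function('b')(g, B) = Mul(-4, g)
Add(-2995, Mul(-1, Function('b')(-16, F))) = Add(-2995, Mul(-1, Mul(-4, -16))) = Add(-2995, Mul(-1, 64)) = Add(-2995, -64) = -3059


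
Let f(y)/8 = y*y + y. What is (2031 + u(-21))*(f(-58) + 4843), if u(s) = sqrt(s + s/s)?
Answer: 63552021 + 62582*I*sqrt(5) ≈ 6.3552e+7 + 1.3994e+5*I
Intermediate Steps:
f(y) = 8*y + 8*y**2 (f(y) = 8*(y*y + y) = 8*(y**2 + y) = 8*(y + y**2) = 8*y + 8*y**2)
u(s) = sqrt(1 + s) (u(s) = sqrt(s + 1) = sqrt(1 + s))
(2031 + u(-21))*(f(-58) + 4843) = (2031 + sqrt(1 - 21))*(8*(-58)*(1 - 58) + 4843) = (2031 + sqrt(-20))*(8*(-58)*(-57) + 4843) = (2031 + 2*I*sqrt(5))*(26448 + 4843) = (2031 + 2*I*sqrt(5))*31291 = 63552021 + 62582*I*sqrt(5)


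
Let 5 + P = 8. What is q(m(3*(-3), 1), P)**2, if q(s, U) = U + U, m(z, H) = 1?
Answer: 36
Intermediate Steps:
P = 3 (P = -5 + 8 = 3)
q(s, U) = 2*U
q(m(3*(-3), 1), P)**2 = (2*3)**2 = 6**2 = 36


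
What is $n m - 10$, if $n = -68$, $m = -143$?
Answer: $9714$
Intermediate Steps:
$n m - 10 = \left(-68\right) \left(-143\right) - 10 = 9724 - 10 = 9714$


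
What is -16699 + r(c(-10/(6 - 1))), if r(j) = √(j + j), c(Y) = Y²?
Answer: -16699 + 2*√2 ≈ -16696.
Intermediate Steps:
r(j) = √2*√j (r(j) = √(2*j) = √2*√j)
-16699 + r(c(-10/(6 - 1))) = -16699 + √2*√((-10/(6 - 1))²) = -16699 + √2*√((-10/5)²) = -16699 + √2*√((-10*⅕)²) = -16699 + √2*√((-2)²) = -16699 + √2*√4 = -16699 + √2*2 = -16699 + 2*√2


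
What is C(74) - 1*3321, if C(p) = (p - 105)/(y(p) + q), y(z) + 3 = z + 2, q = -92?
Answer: -63068/19 ≈ -3319.4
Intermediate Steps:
y(z) = -1 + z (y(z) = -3 + (z + 2) = -3 + (2 + z) = -1 + z)
C(p) = (-105 + p)/(-93 + p) (C(p) = (p - 105)/((-1 + p) - 92) = (-105 + p)/(-93 + p))
C(74) - 1*3321 = (-105 + 74)/(-93 + 74) - 1*3321 = -31/(-19) - 3321 = -1/19*(-31) - 3321 = 31/19 - 3321 = -63068/19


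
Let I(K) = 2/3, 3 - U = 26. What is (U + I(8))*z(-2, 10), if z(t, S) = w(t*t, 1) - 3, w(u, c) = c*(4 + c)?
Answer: -134/3 ≈ -44.667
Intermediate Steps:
U = -23 (U = 3 - 1*26 = 3 - 26 = -23)
I(K) = ⅔ (I(K) = 2*(⅓) = ⅔)
z(t, S) = 2 (z(t, S) = 1*(4 + 1) - 3 = 1*5 - 3 = 5 - 3 = 2)
(U + I(8))*z(-2, 10) = (-23 + ⅔)*2 = -67/3*2 = -134/3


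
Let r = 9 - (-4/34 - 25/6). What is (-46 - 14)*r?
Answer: -13550/17 ≈ -797.06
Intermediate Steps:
r = 1355/102 (r = 9 - (-4*1/34 - 25*1/6) = 9 - (-2/17 - 25/6) = 9 - 1*(-437/102) = 9 + 437/102 = 1355/102 ≈ 13.284)
(-46 - 14)*r = (-46 - 14)*(1355/102) = -60*1355/102 = -13550/17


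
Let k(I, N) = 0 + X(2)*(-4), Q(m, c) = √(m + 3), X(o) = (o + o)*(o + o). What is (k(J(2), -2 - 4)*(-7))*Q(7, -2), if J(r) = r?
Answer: 448*√10 ≈ 1416.7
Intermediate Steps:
X(o) = 4*o² (X(o) = (2*o)*(2*o) = 4*o²)
Q(m, c) = √(3 + m)
k(I, N) = -64 (k(I, N) = 0 + (4*2²)*(-4) = 0 + (4*4)*(-4) = 0 + 16*(-4) = 0 - 64 = -64)
(k(J(2), -2 - 4)*(-7))*Q(7, -2) = (-64*(-7))*√(3 + 7) = 448*√10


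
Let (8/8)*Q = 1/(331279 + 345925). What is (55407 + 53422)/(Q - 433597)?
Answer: -73699434116/293633622787 ≈ -0.25099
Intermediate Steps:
Q = 1/677204 (Q = 1/(331279 + 345925) = 1/677204 ≈ 1.4767e-6)
(55407 + 53422)/(Q - 433597) = (55407 + 53422)/(1/677204 - 433597) = 108829/(-293633622787/677204) = 108829*(-677204/293633622787) = -73699434116/293633622787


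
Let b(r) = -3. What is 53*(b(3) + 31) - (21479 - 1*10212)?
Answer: -9783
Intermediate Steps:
53*(b(3) + 31) - (21479 - 1*10212) = 53*(-3 + 31) - (21479 - 1*10212) = 53*28 - (21479 - 10212) = 1484 - 1*11267 = 1484 - 11267 = -9783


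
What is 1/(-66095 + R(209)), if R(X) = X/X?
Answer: -1/66094 ≈ -1.5130e-5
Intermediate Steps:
R(X) = 1
1/(-66095 + R(209)) = 1/(-66095 + 1) = 1/(-66094) = -1/66094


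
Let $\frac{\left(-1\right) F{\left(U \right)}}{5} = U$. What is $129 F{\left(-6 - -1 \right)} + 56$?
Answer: $3281$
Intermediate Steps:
$F{\left(U \right)} = - 5 U$
$129 F{\left(-6 - -1 \right)} + 56 = 129 \left(- 5 \left(-6 - -1\right)\right) + 56 = 129 \left(- 5 \left(-6 + 1\right)\right) + 56 = 129 \left(\left(-5\right) \left(-5\right)\right) + 56 = 129 \cdot 25 + 56 = 3225 + 56 = 3281$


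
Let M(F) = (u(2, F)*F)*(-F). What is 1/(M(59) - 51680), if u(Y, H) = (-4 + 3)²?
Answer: -1/55161 ≈ -1.8129e-5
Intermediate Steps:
u(Y, H) = 1 (u(Y, H) = (-1)² = 1)
M(F) = -F² (M(F) = (1*F)*(-F) = F*(-F) = -F²)
1/(M(59) - 51680) = 1/(-1*59² - 51680) = 1/(-1*3481 - 51680) = 1/(-3481 - 51680) = 1/(-55161) = -1/55161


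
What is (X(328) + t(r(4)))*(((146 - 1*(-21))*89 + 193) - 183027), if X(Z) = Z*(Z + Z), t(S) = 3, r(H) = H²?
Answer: -36142488041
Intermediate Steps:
X(Z) = 2*Z² (X(Z) = Z*(2*Z) = 2*Z²)
(X(328) + t(r(4)))*(((146 - 1*(-21))*89 + 193) - 183027) = (2*328² + 3)*(((146 - 1*(-21))*89 + 193) - 183027) = (2*107584 + 3)*(((146 + 21)*89 + 193) - 183027) = (215168 + 3)*((167*89 + 193) - 183027) = 215171*((14863 + 193) - 183027) = 215171*(15056 - 183027) = 215171*(-167971) = -36142488041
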